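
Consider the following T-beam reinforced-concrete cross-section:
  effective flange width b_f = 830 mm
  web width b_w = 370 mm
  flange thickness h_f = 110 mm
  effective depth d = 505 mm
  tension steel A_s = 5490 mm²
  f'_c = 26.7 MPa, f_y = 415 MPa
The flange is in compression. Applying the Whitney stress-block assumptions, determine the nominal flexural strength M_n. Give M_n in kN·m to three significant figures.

M_n ≈ 1010 kN·m

Tension: T = A_s f_y = 5490 × 415 = 2278350 N.
Try a within the flange: a = T/(0.85 f'_c b_f) = 2278350/(0.85 × 26.7 × 830) = 120.95 mm.
a = 120.95 > h_f = 110 mm: the block extends into the web. Split into flange-overhang and web parts.
C_f = 0.85 f'_c (b_f − b_w) h_f = 0.85 × 26.7 × (830 − 370) × 110 = 1148367 N.
Remaining web compression depth: a_w = (T − C_f)/(0.85 f'_c b_w) = (2278350 − 1148367)/(0.85 × 26.7 × 370) = 134.57 mm.
M_n = C_f(d − h_f/2) + (T − C_f)(d − a_w/2) = 1148367 × (505 − 55) + 1129983 × (505 − 67.285) = 516.77 + 494.61 = 1011.38 × 10⁶ N·mm.
M_n = 1011.38 kN·m.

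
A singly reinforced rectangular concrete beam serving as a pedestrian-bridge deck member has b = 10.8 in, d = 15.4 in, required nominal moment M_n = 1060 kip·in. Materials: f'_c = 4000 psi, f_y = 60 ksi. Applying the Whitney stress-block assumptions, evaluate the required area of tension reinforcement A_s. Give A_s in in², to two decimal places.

A_s ≈ 1.23 in²

From M_n = 0.85 f'_c a b (d − a/2):
a = d − √(d² − 2M_n/(0.85 f'_c b)) = 15.4 − √(15.4² − 2 × 1060/(0.85 × 4 × 10.8)) = 2.005 in.
A_s = 0.85 f'_c a b / f_y = 0.85 × 4 × 2.005 × 10.8 / 60 = 1.227 in².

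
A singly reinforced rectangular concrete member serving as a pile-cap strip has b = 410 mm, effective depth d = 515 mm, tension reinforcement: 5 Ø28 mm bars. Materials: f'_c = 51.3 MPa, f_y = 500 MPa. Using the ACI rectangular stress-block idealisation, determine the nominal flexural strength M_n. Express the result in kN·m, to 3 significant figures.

M_n ≈ 727 kN·m

A_s = 5 × 616 = 3080 mm².
T = A_s f_y = 3080 × 500 = 1540000 N = 1540 kN.
From C = T: a = T/(0.85 f'_c b) = 1540000/(0.85 × 51.3 × 410) = 86.14 mm.
M_n = T(d − a/2) = 1540 kN × (515 − 43.07) mm = 726.77 kN·m.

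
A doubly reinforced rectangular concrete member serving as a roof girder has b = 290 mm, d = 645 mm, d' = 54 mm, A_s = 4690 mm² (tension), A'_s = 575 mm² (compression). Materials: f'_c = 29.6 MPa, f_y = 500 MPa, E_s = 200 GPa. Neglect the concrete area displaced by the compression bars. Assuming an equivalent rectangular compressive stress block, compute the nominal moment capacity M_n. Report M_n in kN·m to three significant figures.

M_n ≈ 1210 kN·m

Assume both tension and compression steel yield.
Net tension couple steel: A_s − A'_s = 4115 mm².
a = (A_s − A'_s) f_y / (0.85 f'_c b) = 2057500/(0.85 × 29.6 × 290) = 281.99 mm.
c = a/β₁ = 281.99/0.839 = 336.10 mm; ε'_s = 0.003(c − d')/c = 0.0025 ≥ f_y/E_s = 0.0025, so compression steel does yield.
M_n = (A_s − A'_s) f_y (d − a/2) + A'_s f_y (d − d') = [2057500 × (645 − 140.995) + 287500 × (645 − 54)] × 10⁻⁶ = 1036.99 + 169.91 = 1206.90 kN·m.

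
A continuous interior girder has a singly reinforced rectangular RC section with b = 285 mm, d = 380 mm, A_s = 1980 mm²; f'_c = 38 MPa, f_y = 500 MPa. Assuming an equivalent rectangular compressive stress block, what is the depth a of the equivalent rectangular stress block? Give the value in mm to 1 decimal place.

T = A_s f_y = 1980 × 500 = 990000 N = 990 kN.
Setting C = 0.85 f'_c a b equal to T: a = 990000/(0.85 × 38 × 285) = 107.5 mm.

a ≈ 107.5 mm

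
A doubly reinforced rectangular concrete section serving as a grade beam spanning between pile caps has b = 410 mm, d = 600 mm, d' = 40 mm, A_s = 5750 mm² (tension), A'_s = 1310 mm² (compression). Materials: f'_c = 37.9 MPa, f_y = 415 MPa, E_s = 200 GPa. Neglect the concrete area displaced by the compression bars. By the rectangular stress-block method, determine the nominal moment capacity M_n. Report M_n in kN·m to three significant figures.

Assume both tension and compression steel yield.
Net tension couple steel: A_s − A'_s = 4440 mm².
a = (A_s − A'_s) f_y / (0.85 f'_c b) = 1842600/(0.85 × 37.9 × 410) = 139.50 mm.
c = a/β₁ = 139.50/0.779 = 179.08 mm; ε'_s = 0.003(c − d')/c = 0.0023 ≥ f_y/E_s = 0.0021, so compression steel does yield.
M_n = (A_s − A'_s) f_y (d − a/2) + A'_s f_y (d − d') = [1842600 × (600 − 69.75) + 543650 × (600 − 40)] × 10⁻⁶ = 977.04 + 304.44 = 1281.48 kN·m.

M_n ≈ 1280 kN·m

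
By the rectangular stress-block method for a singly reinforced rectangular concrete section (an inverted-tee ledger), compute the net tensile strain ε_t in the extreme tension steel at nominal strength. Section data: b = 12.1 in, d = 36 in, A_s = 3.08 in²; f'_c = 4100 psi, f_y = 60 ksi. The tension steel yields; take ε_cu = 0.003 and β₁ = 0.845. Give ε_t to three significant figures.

ε_t ≈ 0.0178

a = A_s f_y/(0.85 f'_c b) = 4.382 in.
β₁ = 0.845, so c = a/β₁ = 4.382/0.845 = 5.186 in.
From the linear strain diagram with ε_cu = 0.003: ε_t = 0.003 (d − c)/c = 0.003 × (36 − 5.186)/5.186 = 0.0178.
Since ε_t ≥ 0.005, the section is tension-controlled.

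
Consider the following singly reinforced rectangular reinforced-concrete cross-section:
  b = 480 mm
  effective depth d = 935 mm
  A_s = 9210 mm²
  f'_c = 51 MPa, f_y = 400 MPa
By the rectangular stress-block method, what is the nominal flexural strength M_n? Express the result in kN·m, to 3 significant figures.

M_n ≈ 3120 kN·m

T = A_s f_y = 9210 × 400 = 3684000 N = 3684 kN.
From C = T: a = T/(0.85 f'_c b) = 3684000/(0.85 × 51 × 480) = 177.05 mm.
M_n = T(d − a/2) = 3684 kN × (935 − 88.525) mm = 3118.41 kN·m.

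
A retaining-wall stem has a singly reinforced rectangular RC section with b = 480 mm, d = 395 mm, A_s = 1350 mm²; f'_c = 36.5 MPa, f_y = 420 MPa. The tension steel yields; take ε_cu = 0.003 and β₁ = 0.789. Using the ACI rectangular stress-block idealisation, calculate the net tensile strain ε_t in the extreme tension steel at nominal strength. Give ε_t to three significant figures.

a = A_s f_y/(0.85 f'_c b) = 38.07 mm.
β₁ = 0.789, so c = a/β₁ = 38.07/0.789 = 48.25 mm.
From the linear strain diagram with ε_cu = 0.003: ε_t = 0.003 (d − c)/c = 0.003 × (395 − 48.25)/48.25 = 0.0216.
Since ε_t ≥ 0.005, the section is tension-controlled.

ε_t ≈ 0.0216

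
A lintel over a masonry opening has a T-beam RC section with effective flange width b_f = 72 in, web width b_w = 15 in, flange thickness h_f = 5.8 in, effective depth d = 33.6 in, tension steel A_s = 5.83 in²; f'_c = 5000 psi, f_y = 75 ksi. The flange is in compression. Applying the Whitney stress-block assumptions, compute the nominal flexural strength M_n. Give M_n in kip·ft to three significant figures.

Tension: T = A_s f_y = 5.83 × 75 = 437.25 kips.
Try a within the flange: a = T/(0.85 f'_c b_f) = 437.25/(0.85 × 5 × 72) = 1.429 in.
Since a = 1.429 ≤ h_f = 5.8 in, the stress block lies entirely in the flange; analyse as a rectangular beam of width b_f.
M_n = T(d − a/2) = 437.25 × (33.6 − 0.7145) = 14379.2 kip·in.
M_n = 14379.2/12 = 1198.27 kip·ft.

M_n ≈ 1200 kip·ft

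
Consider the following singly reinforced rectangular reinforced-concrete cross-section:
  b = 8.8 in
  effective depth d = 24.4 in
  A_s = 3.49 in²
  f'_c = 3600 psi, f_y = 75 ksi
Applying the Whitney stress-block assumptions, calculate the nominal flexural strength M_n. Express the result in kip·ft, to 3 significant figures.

T = A_s f_y = 3.49 × 75 = 261.75 kips.
a = T/(0.85 f'_c b) = 261.75/(0.85 × 3.6 × 8.8) = 9.720 in.
M_n = T(d − a/2) = 261.75 × (24.4 − 4.86) = 5114.6 kip·in = 5114.6/12 = 426.22 kip·ft.

M_n ≈ 426 kip·ft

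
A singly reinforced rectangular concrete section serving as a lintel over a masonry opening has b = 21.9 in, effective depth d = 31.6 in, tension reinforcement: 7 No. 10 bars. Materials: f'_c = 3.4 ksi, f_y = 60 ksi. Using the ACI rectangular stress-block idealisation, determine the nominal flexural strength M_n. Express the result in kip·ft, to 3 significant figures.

M_n ≈ 1220 kip·ft

A_s = 7 × 1.27 = 8.89 in².
T = A_s f_y = 8.89 × 60 = 533.4 kips.
a = T/(0.85 f'_c b) = 533.4/(0.85 × 3.4 × 21.9) = 8.428 in.
M_n = T(d − a/2) = 533.4 × (31.6 − 4.214) = 14607.7 kip·in = 14607.7/12 = 1217.31 kip·ft.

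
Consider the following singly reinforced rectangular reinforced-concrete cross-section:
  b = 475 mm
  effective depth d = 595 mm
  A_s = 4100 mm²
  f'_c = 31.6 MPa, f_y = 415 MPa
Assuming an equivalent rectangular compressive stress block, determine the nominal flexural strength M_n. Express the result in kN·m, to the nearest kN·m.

M_n ≈ 899 kN·m

T = A_s f_y = 4100 × 415 = 1701500 N = 1701.5 kN.
From C = T: a = T/(0.85 f'_c b) = 1701500/(0.85 × 31.6 × 475) = 133.36 mm.
M_n = T(d − a/2) = 1701.5 kN × (595 − 66.68) mm = 898.94 kN·m.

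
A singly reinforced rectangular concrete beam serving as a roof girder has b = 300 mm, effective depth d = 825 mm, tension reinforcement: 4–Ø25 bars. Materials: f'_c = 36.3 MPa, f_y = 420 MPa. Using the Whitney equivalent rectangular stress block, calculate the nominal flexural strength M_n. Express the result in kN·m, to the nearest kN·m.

M_n ≈ 644 kN·m

A_s = 4 × 491 = 1964 mm².
T = A_s f_y = 1964 × 420 = 824880 N = 824.88 kN.
From C = T: a = T/(0.85 f'_c b) = 824880/(0.85 × 36.3 × 300) = 89.11 mm.
M_n = T(d − a/2) = 824.88 kN × (825 − 44.555) mm = 643.77 kN·m.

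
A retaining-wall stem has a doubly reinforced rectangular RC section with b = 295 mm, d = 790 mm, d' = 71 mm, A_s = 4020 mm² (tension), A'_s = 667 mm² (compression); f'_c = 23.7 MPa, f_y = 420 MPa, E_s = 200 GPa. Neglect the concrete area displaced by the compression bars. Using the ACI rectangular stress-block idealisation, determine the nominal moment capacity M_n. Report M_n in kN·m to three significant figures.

Assume both tension and compression steel yield.
Net tension couple steel: A_s − A'_s = 3353 mm².
a = (A_s − A'_s) f_y / (0.85 f'_c b) = 1408260/(0.85 × 23.7 × 295) = 236.97 mm.
c = a/β₁ = 236.97/0.85 = 278.79 mm; ε'_s = 0.003(c − d')/c = 0.0022 ≥ f_y/E_s = 0.0021, so compression steel does yield.
M_n = (A_s − A'_s) f_y (d − a/2) + A'_s f_y (d − d') = [1408260 × (790 − 118.485) + 280140 × (790 − 71)] × 10⁻⁶ = 945.67 + 201.42 = 1147.09 kN·m.

M_n ≈ 1150 kN·m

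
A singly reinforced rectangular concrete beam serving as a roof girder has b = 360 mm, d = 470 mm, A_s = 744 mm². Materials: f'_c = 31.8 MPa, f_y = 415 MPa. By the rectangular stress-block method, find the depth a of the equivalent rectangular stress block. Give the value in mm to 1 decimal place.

T = A_s f_y = 744 × 415 = 308760 N = 308.76 kN.
Setting C = 0.85 f'_c a b equal to T: a = 308760/(0.85 × 31.8 × 360) = 31.7 mm.

a ≈ 31.7 mm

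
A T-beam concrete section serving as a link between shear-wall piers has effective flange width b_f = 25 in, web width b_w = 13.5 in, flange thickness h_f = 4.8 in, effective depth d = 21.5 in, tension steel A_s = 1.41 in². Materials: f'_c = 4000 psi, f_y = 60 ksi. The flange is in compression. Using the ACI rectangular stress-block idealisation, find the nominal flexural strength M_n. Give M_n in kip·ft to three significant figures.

Tension: T = A_s f_y = 1.41 × 60 = 84.6 kips.
Try a within the flange: a = T/(0.85 f'_c b_f) = 84.6/(0.85 × 4 × 25) = 0.995 in.
Since a = 0.995 ≤ h_f = 4.8 in, the stress block lies entirely in the flange; analyse as a rectangular beam of width b_f.
M_n = T(d − a/2) = 84.6 × (21.5 − 0.4975) = 1776.8 kip·in.
M_n = 1776.8/12 = 148.07 kip·ft.

M_n ≈ 148 kip·ft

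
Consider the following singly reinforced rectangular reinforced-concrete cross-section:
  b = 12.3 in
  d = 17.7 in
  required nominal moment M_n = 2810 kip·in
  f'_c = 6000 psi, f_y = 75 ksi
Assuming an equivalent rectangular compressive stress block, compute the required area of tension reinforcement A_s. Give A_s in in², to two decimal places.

From M_n = 0.85 f'_c a b (d − a/2):
a = d − √(d² − 2M_n/(0.85 f'_c b)) = 17.7 − √(17.7² − 2 × 2810/(0.85 × 6 × 12.3)) = 2.743 in.
A_s = 0.85 f'_c a b / f_y = 0.85 × 6 × 2.743 × 12.3 / 75 = 2.294 in².

A_s ≈ 2.29 in²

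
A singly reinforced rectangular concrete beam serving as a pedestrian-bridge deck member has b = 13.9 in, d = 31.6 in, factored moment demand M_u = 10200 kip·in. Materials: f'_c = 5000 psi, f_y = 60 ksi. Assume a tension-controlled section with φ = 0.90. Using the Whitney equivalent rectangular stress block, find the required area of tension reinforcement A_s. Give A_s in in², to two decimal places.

M_n = M_u/φ = 10200/0.90 = 11333.3 kip·in.
From M_n = 0.85 f'_c a b (d − a/2):
a = d − √(d² − 2M_n/(0.85 f'_c b)) = 31.6 − √(31.6² − 2 × 11333.3/(0.85 × 5 × 13.9)) = 6.803 in.
A_s = 0.85 f'_c a b / f_y = 0.85 × 5 × 6.803 × 13.9 / 60 = 6.698 in².

A_s ≈ 6.70 in²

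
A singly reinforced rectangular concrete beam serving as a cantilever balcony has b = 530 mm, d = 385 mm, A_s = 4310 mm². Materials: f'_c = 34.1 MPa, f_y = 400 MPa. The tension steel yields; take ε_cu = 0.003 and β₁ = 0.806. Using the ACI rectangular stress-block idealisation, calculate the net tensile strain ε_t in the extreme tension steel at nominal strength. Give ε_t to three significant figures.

ε_t ≈ 0.00530

a = A_s f_y/(0.85 f'_c b) = 112.22 mm.
β₁ = 0.806, so c = a/β₁ = 112.22/0.806 = 139.23 mm.
From the linear strain diagram with ε_cu = 0.003: ε_t = 0.003 (d − c)/c = 0.003 × (385 − 139.23)/139.23 = 0.00530.
Since ε_t ≥ 0.005, the section is tension-controlled.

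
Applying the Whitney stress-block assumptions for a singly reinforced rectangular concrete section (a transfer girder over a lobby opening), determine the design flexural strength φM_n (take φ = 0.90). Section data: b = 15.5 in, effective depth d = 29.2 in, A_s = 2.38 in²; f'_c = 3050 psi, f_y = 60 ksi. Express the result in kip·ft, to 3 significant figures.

T = A_s f_y = 2.38 × 60 = 142.8 kips.
a = T/(0.85 f'_c b) = 142.8/(0.85 × 3.05 × 15.5) = 3.554 in.
M_n = T(d − a/2) = 142.8 × (29.2 − 1.777) = 3916.0 kip·in = 3916.0/12 = 326.33 kip·ft.
φM_n = 0.90 × 326.33 = 293.70 kip·ft.

φM_n ≈ 294 kip·ft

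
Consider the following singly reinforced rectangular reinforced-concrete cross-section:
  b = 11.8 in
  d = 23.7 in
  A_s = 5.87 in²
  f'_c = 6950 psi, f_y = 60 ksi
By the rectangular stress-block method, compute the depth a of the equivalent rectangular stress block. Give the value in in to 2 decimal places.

a ≈ 5.05 in

T = A_s f_y = 5.87 × 60 = 352.2 kips.
a = T/(0.85 f'_c b) = 352.2/(0.85 × 6.95 × 11.8) = 5.05 in.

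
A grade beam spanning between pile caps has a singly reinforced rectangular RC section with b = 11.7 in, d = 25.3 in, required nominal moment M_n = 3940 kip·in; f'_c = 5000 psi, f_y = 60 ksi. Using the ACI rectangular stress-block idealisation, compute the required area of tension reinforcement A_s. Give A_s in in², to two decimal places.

A_s ≈ 2.78 in²

From M_n = 0.85 f'_c a b (d − a/2):
a = d − √(d² − 2M_n/(0.85 f'_c b)) = 25.3 − √(25.3² − 2 × 3940/(0.85 × 5 × 11.7)) = 3.354 in.
A_s = 0.85 f'_c a b / f_y = 0.85 × 5 × 3.354 × 11.7 / 60 = 2.780 in².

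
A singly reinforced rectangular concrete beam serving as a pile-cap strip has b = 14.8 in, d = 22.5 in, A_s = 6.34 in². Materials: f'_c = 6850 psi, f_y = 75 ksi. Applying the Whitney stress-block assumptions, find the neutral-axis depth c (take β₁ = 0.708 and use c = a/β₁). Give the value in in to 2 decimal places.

T = A_s f_y = 6.34 × 75 = 475.5 kips.
a = T/(0.85 f'_c b) = 475.5/(0.85 × 6.85 × 14.8) = 5.5180 in.
With β₁ = 0.708, c = a/β₁ = 5.5180/0.708 = 7.79 in.

c ≈ 7.79 in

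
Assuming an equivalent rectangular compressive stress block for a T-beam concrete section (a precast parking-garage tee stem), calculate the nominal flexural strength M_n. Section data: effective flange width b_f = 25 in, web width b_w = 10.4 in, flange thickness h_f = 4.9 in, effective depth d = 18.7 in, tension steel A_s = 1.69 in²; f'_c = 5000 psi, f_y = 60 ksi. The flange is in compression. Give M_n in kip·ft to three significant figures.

M_n ≈ 154 kip·ft

Tension: T = A_s f_y = 1.69 × 60 = 101.4 kips.
Try a within the flange: a = T/(0.85 f'_c b_f) = 101.4/(0.85 × 5 × 25) = 0.954 in.
Since a = 0.954 ≤ h_f = 4.9 in, the stress block lies entirely in the flange; analyse as a rectangular beam of width b_f.
M_n = T(d − a/2) = 101.4 × (18.7 − 0.477) = 1847.8 kip·in.
M_n = 1847.8/12 = 153.98 kip·ft.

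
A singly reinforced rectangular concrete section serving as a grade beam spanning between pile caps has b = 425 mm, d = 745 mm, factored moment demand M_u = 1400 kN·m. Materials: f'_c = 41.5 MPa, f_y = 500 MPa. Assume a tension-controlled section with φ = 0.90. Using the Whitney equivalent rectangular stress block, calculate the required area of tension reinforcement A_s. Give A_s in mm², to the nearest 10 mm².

A_s ≈ 4660 mm²

M_n = M_u/φ = 1400/0.90 = 1555.56 kN·m.
With M_n = 0.85 f'_c a b (d − a/2), solve the quadratic for a:
a = d − √(d² − 2M_n/(0.85 f'_c b)) = 745 − √(745² − 2 × 1555.56×10⁶/(0.85 × 41.5 × 425)) = 155.50 mm.
A_s = 0.85 f'_c a b / f_y = 0.85 × 41.5 × 155.50 × 425 / 500 = 4662.5 mm².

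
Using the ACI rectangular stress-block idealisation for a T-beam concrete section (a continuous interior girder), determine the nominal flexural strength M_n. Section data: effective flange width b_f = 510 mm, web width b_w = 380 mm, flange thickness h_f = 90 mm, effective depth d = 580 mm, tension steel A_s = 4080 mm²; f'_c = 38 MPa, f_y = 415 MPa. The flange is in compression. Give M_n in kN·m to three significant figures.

Tension: T = A_s f_y = 4080 × 415 = 1693200 N.
Try a within the flange: a = T/(0.85 f'_c b_f) = 1693200/(0.85 × 38 × 510) = 102.79 mm.
a = 102.79 > h_f = 90 mm: the block extends into the web. Split into flange-overhang and web parts.
C_f = 0.85 f'_c (b_f − b_w) h_f = 0.85 × 38 × (510 − 380) × 90 = 377910 N.
Remaining web compression depth: a_w = (T − C_f)/(0.85 f'_c b_w) = (1693200 − 377910)/(0.85 × 38 × 380) = 107.16 mm.
M_n = C_f(d − h_f/2) + (T − C_f)(d − a_w/2) = 377910 × (580 − 45) + 1315290 × (580 − 53.58) = 202.18 + 692.39 = 894.57 × 10⁶ N·mm.
M_n = 894.57 kN·m.

M_n ≈ 895 kN·m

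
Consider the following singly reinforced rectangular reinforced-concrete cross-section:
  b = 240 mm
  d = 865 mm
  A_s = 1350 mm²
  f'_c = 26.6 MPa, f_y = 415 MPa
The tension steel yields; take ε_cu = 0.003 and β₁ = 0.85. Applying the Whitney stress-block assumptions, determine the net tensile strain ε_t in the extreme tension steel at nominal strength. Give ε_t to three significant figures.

ε_t ≈ 0.0184

a = A_s f_y/(0.85 f'_c b) = 103.25 mm.
β₁ = 0.85, so c = a/β₁ = 103.25/0.85 = 121.47 mm.
From the linear strain diagram with ε_cu = 0.003: ε_t = 0.003 (d − c)/c = 0.003 × (865 − 121.47)/121.47 = 0.0184.
Since ε_t ≥ 0.005, the section is tension-controlled.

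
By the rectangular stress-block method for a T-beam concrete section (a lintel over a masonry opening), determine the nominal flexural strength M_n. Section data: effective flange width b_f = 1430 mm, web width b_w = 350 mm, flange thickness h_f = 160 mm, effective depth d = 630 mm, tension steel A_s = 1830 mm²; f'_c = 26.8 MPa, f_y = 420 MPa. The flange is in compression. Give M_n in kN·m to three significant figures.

Tension: T = A_s f_y = 1830 × 420 = 768600 N.
Try a within the flange: a = T/(0.85 f'_c b_f) = 768600/(0.85 × 26.8 × 1430) = 23.59 mm.
Since a = 23.59 ≤ h_f = 160 mm, the stress block lies entirely in the flange; analyse as a rectangular beam of width b_f.
M_n = T(d − a/2) = 768600 × (630 − 11.795) = 475.15 × 10⁶ N·mm.
M_n = 475.15 kN·m.

M_n ≈ 475 kN·m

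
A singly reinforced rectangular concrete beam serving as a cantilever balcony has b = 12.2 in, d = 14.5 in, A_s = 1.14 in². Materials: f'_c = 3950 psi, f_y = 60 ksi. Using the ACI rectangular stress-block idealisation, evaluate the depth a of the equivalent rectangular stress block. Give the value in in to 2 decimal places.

a ≈ 1.67 in

T = A_s f_y = 1.14 × 60 = 68.4 kips.
a = T/(0.85 f'_c b) = 68.4/(0.85 × 3.95 × 12.2) = 1.67 in.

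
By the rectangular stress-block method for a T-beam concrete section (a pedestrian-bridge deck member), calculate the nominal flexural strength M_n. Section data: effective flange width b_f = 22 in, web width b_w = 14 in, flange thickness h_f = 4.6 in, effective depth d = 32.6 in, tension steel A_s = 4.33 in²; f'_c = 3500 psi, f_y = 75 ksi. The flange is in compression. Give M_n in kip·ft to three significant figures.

Tension: T = A_s f_y = 4.33 × 75 = 324.75 kips.
Try a within the flange: a = T/(0.85 f'_c b_f) = 324.75/(0.85 × 3.5 × 22) = 4.962 in.
a = 4.962 > h_f = 4.6 in: the block extends into the web. Split into flange-overhang and web parts.
C_f = 0.85 f'_c (b_f − b_w) h_f = 0.85 × 3.5 × (22 − 14) × 4.6 = 109.5 kips.
Remaining web compression depth: a_w = (T − C_f)/(0.85 f'_c b_w) = (324.75 − 109.5)/(0.85 × 3.5 × 14) = 5.168 in.
M_n = C_f(d − h_f/2) + (T − C_f)(d − a_w/2) = 109.5 × (32.6 − 2.3) + 215.25 × (32.6 − 2.584) = 3317.9 + 6460.9 = 9778.8 kip·in.
M_n = 9778.8/12 = 814.90 kip·ft.

M_n ≈ 815 kip·ft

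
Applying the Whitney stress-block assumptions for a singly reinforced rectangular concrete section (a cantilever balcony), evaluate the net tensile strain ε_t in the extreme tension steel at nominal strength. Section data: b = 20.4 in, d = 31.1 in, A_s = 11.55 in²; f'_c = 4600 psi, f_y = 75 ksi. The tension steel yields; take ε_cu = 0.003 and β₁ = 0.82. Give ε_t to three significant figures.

ε_t ≈ 0.00404

a = A_s f_y/(0.85 f'_c b) = 10.860 in.
β₁ = 0.82, so c = a/β₁ = 10.860/0.82 = 13.244 in.
From the linear strain diagram with ε_cu = 0.003: ε_t = 0.003 (d − c)/c = 0.003 × (31.1 − 13.244)/13.244 = 0.00404.
ε_t is between 0.004 and 0.005 — transition zone.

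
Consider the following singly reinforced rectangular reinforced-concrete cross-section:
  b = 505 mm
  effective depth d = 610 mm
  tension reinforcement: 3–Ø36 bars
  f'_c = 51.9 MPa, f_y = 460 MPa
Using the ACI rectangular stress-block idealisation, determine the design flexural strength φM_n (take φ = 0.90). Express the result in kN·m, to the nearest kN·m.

A_s = 3 × 1018 = 3054 mm².
T = A_s f_y = 3054 × 460 = 1404840 N = 1404.84 kN.
From C = T: a = T/(0.85 f'_c b) = 1404840/(0.85 × 51.9 × 505) = 63.06 mm.
M_n = T(d − a/2) = 1404.84 kN × (610 − 31.53) mm = 812.66 kN·m.
φM_n = 0.90 × 812.66 = 731.39 kN·m.

φM_n ≈ 731 kN·m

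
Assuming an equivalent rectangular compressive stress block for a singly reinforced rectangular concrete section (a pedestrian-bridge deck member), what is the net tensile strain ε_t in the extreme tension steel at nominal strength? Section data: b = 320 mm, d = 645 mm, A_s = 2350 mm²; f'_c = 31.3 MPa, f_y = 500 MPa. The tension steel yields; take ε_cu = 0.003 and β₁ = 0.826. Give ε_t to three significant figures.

a = A_s f_y/(0.85 f'_c b) = 138.01 mm.
β₁ = 0.826, so c = a/β₁ = 138.01/0.826 = 167.08 mm.
From the linear strain diagram with ε_cu = 0.003: ε_t = 0.003 (d − c)/c = 0.003 × (645 − 167.08)/167.08 = 0.00858.
Since ε_t ≥ 0.005, the section is tension-controlled.

ε_t ≈ 0.00858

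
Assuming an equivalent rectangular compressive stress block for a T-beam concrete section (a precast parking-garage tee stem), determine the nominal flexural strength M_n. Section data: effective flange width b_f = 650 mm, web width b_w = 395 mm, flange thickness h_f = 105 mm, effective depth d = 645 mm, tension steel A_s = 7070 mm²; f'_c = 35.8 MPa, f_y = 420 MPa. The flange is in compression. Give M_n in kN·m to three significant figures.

Tension: T = A_s f_y = 7070 × 420 = 2969400 N.
Try a within the flange: a = T/(0.85 f'_c b_f) = 2969400/(0.85 × 35.8 × 650) = 150.13 mm.
a = 150.13 > h_f = 105 mm: the block extends into the web. Split into flange-overhang and web parts.
C_f = 0.85 f'_c (b_f − b_w) h_f = 0.85 × 35.8 × (650 − 395) × 105 = 814763 N.
Remaining web compression depth: a_w = (T − C_f)/(0.85 f'_c b_w) = (2969400 − 814763)/(0.85 × 35.8 × 395) = 179.26 mm.
M_n = C_f(d − h_f/2) + (T − C_f)(d − a_w/2) = 814763 × (645 − 52.5) + 2154637 × (645 − 89.63) = 482.75 + 1196.62 = 1679.37 × 10⁶ N·mm.
M_n = 1679.37 kN·m.

M_n ≈ 1680 kN·m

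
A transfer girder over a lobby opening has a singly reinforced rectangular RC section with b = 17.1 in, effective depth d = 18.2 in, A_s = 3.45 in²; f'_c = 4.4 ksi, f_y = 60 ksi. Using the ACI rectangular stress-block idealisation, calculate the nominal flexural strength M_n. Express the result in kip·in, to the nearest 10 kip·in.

M_n ≈ 3430 kip·in

T = A_s f_y = 3.45 × 60 = 207 kips.
a = T/(0.85 f'_c b) = 207/(0.85 × 4.4 × 17.1) = 3.237 in.
M_n = T(d − a/2) = 207 × (18.2 − 1.6185) = 3432.4 kip·in.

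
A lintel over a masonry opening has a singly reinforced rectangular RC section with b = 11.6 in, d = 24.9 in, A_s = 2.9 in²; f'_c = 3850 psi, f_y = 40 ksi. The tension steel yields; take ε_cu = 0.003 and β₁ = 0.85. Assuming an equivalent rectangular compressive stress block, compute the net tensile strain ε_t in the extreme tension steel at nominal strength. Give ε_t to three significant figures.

ε_t ≈ 0.0178

a = A_s f_y/(0.85 f'_c b) = 3.056 in.
β₁ = 0.85, so c = a/β₁ = 3.056/0.85 = 3.595 in.
From the linear strain diagram with ε_cu = 0.003: ε_t = 0.003 (d − c)/c = 0.003 × (24.9 − 3.595)/3.595 = 0.0178.
Since ε_t ≥ 0.005, the section is tension-controlled.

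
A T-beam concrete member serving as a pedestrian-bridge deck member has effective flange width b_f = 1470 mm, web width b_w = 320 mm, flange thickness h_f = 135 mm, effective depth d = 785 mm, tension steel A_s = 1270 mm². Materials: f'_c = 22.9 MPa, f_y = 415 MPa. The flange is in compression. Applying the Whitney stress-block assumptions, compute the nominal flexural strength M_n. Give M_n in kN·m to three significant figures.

M_n ≈ 409 kN·m

Tension: T = A_s f_y = 1270 × 415 = 527050 N.
Try a within the flange: a = T/(0.85 f'_c b_f) = 527050/(0.85 × 22.9 × 1470) = 18.42 mm.
Since a = 18.42 ≤ h_f = 135 mm, the stress block lies entirely in the flange; analyse as a rectangular beam of width b_f.
M_n = T(d − a/2) = 527050 × (785 − 9.21) = 408.88 × 10⁶ N·mm.
M_n = 408.88 kN·m.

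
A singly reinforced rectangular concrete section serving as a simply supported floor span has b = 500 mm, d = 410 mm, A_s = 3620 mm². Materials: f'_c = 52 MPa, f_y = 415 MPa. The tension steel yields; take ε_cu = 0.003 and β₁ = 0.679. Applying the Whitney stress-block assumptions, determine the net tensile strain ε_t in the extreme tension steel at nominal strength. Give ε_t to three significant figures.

ε_t ≈ 0.00929

a = A_s f_y/(0.85 f'_c b) = 67.98 mm.
β₁ = 0.679, so c = a/β₁ = 67.98/0.679 = 100.12 mm.
From the linear strain diagram with ε_cu = 0.003: ε_t = 0.003 (d − c)/c = 0.003 × (410 − 100.12)/100.12 = 0.00929.
Since ε_t ≥ 0.005, the section is tension-controlled.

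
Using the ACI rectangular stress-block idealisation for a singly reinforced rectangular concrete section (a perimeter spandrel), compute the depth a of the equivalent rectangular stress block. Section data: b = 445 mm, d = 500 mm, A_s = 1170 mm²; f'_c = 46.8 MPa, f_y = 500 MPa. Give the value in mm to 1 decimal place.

T = A_s f_y = 1170 × 500 = 585000 N = 585 kN.
Setting C = 0.85 f'_c a b equal to T: a = 585000/(0.85 × 46.8 × 445) = 33.0 mm.

a ≈ 33.0 mm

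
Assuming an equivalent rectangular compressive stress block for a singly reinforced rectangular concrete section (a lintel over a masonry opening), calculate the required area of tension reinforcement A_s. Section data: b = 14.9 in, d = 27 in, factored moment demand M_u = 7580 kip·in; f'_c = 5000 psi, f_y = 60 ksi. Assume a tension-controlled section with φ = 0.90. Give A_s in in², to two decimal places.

M_n = M_u/φ = 7580/0.90 = 8422.22 kip·in.
From M_n = 0.85 f'_c a b (d − a/2):
a = d − √(d² − 2M_n/(0.85 f'_c b)) = 27 − √(27² − 2 × 8422.22/(0.85 × 5 × 14.9)) = 5.483 in.
A_s = 0.85 f'_c a b / f_y = 0.85 × 5 × 5.483 × 14.9 / 60 = 5.787 in².

A_s ≈ 5.79 in²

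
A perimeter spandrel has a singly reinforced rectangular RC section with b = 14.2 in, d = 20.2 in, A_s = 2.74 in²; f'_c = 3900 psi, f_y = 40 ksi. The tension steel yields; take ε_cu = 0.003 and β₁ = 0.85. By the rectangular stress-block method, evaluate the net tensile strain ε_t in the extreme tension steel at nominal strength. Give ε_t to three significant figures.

a = A_s f_y/(0.85 f'_c b) = 2.328 in.
β₁ = 0.85, so c = a/β₁ = 2.328/0.85 = 2.739 in.
From the linear strain diagram with ε_cu = 0.003: ε_t = 0.003 (d − c)/c = 0.003 × (20.2 − 2.739)/2.739 = 0.0191.
Since ε_t ≥ 0.005, the section is tension-controlled.

ε_t ≈ 0.0191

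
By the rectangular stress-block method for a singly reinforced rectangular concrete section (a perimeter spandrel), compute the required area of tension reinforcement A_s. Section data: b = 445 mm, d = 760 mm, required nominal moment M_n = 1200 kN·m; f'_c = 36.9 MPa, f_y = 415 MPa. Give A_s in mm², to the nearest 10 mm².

With M_n = 0.85 f'_c a b (d − a/2), solve the quadratic for a:
a = d − √(d² − 2M_n/(0.85 f'_c b)) = 760 − √(760² − 2 × 1200×10⁶/(0.85 × 36.9 × 445)) = 123.09 mm.
A_s = 0.85 f'_c a b / f_y = 0.85 × 36.9 × 123.09 × 445 / 415 = 4139.8 mm².

A_s ≈ 4140 mm²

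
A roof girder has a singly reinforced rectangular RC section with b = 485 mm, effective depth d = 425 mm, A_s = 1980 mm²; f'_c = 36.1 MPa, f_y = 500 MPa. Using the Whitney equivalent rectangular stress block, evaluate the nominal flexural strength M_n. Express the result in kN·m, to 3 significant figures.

T = A_s f_y = 1980 × 500 = 990000 N = 990 kN.
From C = T: a = T/(0.85 f'_c b) = 990000/(0.85 × 36.1 × 485) = 66.52 mm.
M_n = T(d − a/2) = 990 kN × (425 − 33.26) mm = 387.82 kN·m.

M_n ≈ 388 kN·m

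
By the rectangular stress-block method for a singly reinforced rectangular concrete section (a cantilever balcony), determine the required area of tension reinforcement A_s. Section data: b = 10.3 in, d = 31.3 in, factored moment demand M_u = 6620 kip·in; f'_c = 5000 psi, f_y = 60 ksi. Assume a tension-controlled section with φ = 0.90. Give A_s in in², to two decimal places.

A_s ≈ 4.33 in²

M_n = M_u/φ = 6620/0.90 = 7355.56 kip·in.
From M_n = 0.85 f'_c a b (d − a/2):
a = d − √(d² − 2M_n/(0.85 f'_c b)) = 31.3 − √(31.3² − 2 × 7355.56/(0.85 × 5 × 10.3)) = 5.930 in.
A_s = 0.85 f'_c a b / f_y = 0.85 × 5 × 5.930 × 10.3 / 60 = 4.326 in².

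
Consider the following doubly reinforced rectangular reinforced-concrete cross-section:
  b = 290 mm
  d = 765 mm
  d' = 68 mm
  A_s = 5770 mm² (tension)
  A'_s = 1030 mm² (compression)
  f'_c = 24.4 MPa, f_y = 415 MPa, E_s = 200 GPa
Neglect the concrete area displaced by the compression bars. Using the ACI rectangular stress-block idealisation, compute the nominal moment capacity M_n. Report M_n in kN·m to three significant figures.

M_n ≈ 1480 kN·m

Assume both tension and compression steel yield.
Net tension couple steel: A_s − A'_s = 4740 mm².
a = (A_s − A'_s) f_y / (0.85 f'_c b) = 1967100/(0.85 × 24.4 × 290) = 327.05 mm.
c = a/β₁ = 327.05/0.85 = 384.76 mm; ε'_s = 0.003(c − d')/c = 0.0025 ≥ f_y/E_s = 0.0021, so compression steel does yield.
M_n = (A_s − A'_s) f_y (d − a/2) + A'_s f_y (d − d') = [1967100 × (765 − 163.525) + 427450 × (765 − 68)] × 10⁻⁶ = 1183.16 + 297.93 = 1481.09 kN·m.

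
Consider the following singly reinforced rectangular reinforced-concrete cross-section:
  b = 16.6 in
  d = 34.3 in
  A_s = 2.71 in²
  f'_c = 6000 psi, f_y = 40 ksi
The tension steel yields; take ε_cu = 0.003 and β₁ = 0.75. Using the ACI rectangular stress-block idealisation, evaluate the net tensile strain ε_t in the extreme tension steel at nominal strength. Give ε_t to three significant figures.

a = A_s f_y/(0.85 f'_c b) = 1.280 in.
β₁ = 0.75, so c = a/β₁ = 1.280/0.75 = 1.707 in.
From the linear strain diagram with ε_cu = 0.003: ε_t = 0.003 (d − c)/c = 0.003 × (34.3 − 1.707)/1.707 = 0.0573.
Since ε_t ≥ 0.005, the section is tension-controlled.

ε_t ≈ 0.0573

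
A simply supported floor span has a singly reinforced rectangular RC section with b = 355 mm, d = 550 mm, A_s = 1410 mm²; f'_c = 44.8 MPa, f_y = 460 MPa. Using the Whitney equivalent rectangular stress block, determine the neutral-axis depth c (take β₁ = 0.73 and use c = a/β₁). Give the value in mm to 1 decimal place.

c ≈ 65.7 mm

T = A_s f_y = 1410 × 460 = 648600 N = 648.6 kN.
Setting C = 0.85 f'_c a b equal to T: a = 648600/(0.85 × 44.8 × 355) = 47.979 mm.
With β₁ = 0.73, c = a/β₁ = 47.979/0.73 = 65.7 mm.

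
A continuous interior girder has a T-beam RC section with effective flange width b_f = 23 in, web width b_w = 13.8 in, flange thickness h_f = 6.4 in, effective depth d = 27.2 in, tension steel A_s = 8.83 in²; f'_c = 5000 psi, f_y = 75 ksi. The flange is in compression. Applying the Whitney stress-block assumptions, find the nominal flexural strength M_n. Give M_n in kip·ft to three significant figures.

Tension: T = A_s f_y = 8.83 × 75 = 662.25 kips.
Try a within the flange: a = T/(0.85 f'_c b_f) = 662.25/(0.85 × 5 × 23) = 6.775 in.
a = 6.775 > h_f = 6.4 in: the block extends into the web. Split into flange-overhang and web parts.
C_f = 0.85 f'_c (b_f − b_w) h_f = 0.85 × 5 × (23 − 13.8) × 6.4 = 250.2 kips.
Remaining web compression depth: a_w = (T − C_f)/(0.85 f'_c b_w) = (662.25 − 250.2)/(0.85 × 5 × 13.8) = 7.026 in.
M_n = C_f(d − h_f/2) + (T − C_f)(d − a_w/2) = 250.2 × (27.2 − 3.2) + 412.05 × (27.2 − 3.513) = 6004.8 + 9760.2 = 15765.0 kip·in.
M_n = 15765.0/12 = 1313.75 kip·ft.

M_n ≈ 1310 kip·ft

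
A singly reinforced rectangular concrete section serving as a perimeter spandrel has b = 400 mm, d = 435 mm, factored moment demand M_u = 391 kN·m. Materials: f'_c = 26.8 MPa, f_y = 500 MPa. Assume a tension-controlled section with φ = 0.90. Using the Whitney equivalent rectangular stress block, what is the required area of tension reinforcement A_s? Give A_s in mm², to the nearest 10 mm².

M_n = M_u/φ = 391/0.90 = 434.444 kN·m.
With M_n = 0.85 f'_c a b (d − a/2), solve the quadratic for a:
a = d − √(d² − 2M_n/(0.85 f'_c b)) = 435 − √(435² − 2 × 434.444×10⁶/(0.85 × 26.8 × 400)) = 128.62 mm.
A_s = 0.85 f'_c a b / f_y = 0.85 × 26.8 × 128.62 × 400 / 500 = 2344.0 mm².

A_s ≈ 2340 mm²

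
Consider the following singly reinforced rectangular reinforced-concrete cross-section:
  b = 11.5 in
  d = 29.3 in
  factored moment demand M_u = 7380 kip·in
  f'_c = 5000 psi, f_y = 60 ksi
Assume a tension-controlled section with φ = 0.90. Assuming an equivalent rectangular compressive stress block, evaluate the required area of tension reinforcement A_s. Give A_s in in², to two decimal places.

M_n = M_u/φ = 7380/0.90 = 8200 kip·in.
From M_n = 0.85 f'_c a b (d − a/2):
a = d − √(d² − 2M_n/(0.85 f'_c b)) = 29.3 − √(29.3² − 2 × 8200/(0.85 × 5 × 11.5)) = 6.432 in.
A_s = 0.85 f'_c a b / f_y = 0.85 × 5 × 6.432 × 11.5 / 60 = 5.239 in².

A_s ≈ 5.24 in²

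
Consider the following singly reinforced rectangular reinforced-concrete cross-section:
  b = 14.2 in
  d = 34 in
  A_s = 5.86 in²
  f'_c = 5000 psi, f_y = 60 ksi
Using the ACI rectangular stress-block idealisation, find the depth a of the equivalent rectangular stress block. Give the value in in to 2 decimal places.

a ≈ 5.83 in

T = A_s f_y = 5.86 × 60 = 351.6 kips.
a = T/(0.85 f'_c b) = 351.6/(0.85 × 5 × 14.2) = 5.83 in.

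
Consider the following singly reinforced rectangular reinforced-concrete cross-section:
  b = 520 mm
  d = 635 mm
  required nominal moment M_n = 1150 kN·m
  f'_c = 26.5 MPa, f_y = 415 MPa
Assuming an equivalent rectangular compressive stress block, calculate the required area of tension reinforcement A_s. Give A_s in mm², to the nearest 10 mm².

With M_n = 0.85 f'_c a b (d − a/2), solve the quadratic for a:
a = d − √(d² − 2M_n/(0.85 f'_c b)) = 635 − √(635² − 2 × 1150×10⁶/(0.85 × 26.5 × 520)) = 180.18 mm.
A_s = 0.85 f'_c a b / f_y = 0.85 × 26.5 × 180.18 × 520 / 415 = 5085.4 mm².

A_s ≈ 5090 mm²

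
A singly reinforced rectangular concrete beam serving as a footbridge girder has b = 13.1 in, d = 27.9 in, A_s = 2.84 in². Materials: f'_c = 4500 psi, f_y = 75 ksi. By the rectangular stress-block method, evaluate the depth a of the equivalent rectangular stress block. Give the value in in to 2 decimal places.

a ≈ 4.25 in

T = A_s f_y = 2.84 × 75 = 213 kips.
a = T/(0.85 f'_c b) = 213/(0.85 × 4.5 × 13.1) = 4.25 in.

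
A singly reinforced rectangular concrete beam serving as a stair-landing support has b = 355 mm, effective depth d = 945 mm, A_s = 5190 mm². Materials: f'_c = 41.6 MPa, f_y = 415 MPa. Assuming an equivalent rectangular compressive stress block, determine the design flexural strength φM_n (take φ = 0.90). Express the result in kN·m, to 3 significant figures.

T = A_s f_y = 5190 × 415 = 2153850 N = 2153.85 kN.
From C = T: a = T/(0.85 f'_c b) = 2153850/(0.85 × 41.6 × 355) = 171.58 mm.
M_n = T(d − a/2) = 2153.85 kN × (945 − 85.79) mm = 1850.61 kN·m.
φM_n = 0.90 × 1850.61 = 1665.55 kN·m.

φM_n ≈ 1670 kN·m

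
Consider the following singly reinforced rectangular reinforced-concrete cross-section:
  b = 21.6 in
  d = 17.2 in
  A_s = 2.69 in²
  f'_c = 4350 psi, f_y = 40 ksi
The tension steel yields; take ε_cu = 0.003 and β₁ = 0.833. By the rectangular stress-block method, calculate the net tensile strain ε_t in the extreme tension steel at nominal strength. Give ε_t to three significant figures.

ε_t ≈ 0.0289

a = A_s f_y/(0.85 f'_c b) = 1.347 in.
β₁ = 0.833, so c = a/β₁ = 1.347/0.833 = 1.617 in.
From the linear strain diagram with ε_cu = 0.003: ε_t = 0.003 (d − c)/c = 0.003 × (17.2 − 1.617)/1.617 = 0.0289.
Since ε_t ≥ 0.005, the section is tension-controlled.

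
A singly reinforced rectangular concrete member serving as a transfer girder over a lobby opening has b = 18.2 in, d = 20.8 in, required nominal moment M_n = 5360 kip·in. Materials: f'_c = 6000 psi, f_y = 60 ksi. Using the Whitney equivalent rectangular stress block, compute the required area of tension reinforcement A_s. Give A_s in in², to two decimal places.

From M_n = 0.85 f'_c a b (d − a/2):
a = d − √(d² − 2M_n/(0.85 f'_c b)) = 20.8 − √(20.8² − 2 × 5360/(0.85 × 6 × 18.2)) = 2.991 in.
A_s = 0.85 f'_c a b / f_y = 0.85 × 6 × 2.991 × 18.2 / 60 = 4.627 in².

A_s ≈ 4.63 in²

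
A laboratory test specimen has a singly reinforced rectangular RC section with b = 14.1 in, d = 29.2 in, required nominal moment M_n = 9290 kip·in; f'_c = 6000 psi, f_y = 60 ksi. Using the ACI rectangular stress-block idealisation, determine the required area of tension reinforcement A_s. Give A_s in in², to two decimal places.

A_s ≈ 5.78 in²

From M_n = 0.85 f'_c a b (d − a/2):
a = d − √(d² − 2M_n/(0.85 f'_c b)) = 29.2 − √(29.2² − 2 × 9290/(0.85 × 6 × 14.1)) = 4.823 in.
A_s = 0.85 f'_c a b / f_y = 0.85 × 6 × 4.823 × 14.1 / 60 = 5.780 in².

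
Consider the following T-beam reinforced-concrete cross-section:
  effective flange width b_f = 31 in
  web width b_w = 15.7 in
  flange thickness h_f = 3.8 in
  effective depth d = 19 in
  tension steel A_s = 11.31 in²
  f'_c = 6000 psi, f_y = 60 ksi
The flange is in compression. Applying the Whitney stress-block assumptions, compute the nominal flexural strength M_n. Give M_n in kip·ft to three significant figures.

M_n ≈ 952 kip·ft

Tension: T = A_s f_y = 11.31 × 60 = 678.6 kips.
Try a within the flange: a = T/(0.85 f'_c b_f) = 678.6/(0.85 × 6 × 31) = 4.292 in.
a = 4.292 > h_f = 3.8 in: the block extends into the web. Split into flange-overhang and web parts.
C_f = 0.85 f'_c (b_f − b_w) h_f = 0.85 × 6 × (31 − 15.7) × 3.8 = 296.5 kips.
Remaining web compression depth: a_w = (T − C_f)/(0.85 f'_c b_w) = (678.6 − 296.5)/(0.85 × 6 × 15.7) = 4.772 in.
M_n = C_f(d − h_f/2) + (T − C_f)(d − a_w/2) = 296.5 × (19 − 1.9) + 382.1 × (19 − 2.386) = 5070.2 + 6348.2 = 11418.4 kip·in.
M_n = 11418.4/12 = 951.53 kip·ft.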